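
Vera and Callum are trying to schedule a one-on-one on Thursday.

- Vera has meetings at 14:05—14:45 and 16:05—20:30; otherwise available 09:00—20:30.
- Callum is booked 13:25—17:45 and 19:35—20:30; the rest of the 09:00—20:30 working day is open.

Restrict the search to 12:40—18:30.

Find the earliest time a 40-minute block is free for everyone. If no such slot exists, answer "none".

12:40

Vera free within 09:00–20:30: 09:00–14:05, 14:45–16:05.
Callum free within 09:00–20:30: 09:00–13:25, 17:45–19:35.
Vera ∩ Callum: 09:00–13:25.
Restricted to 12:40–18:30: 12:40–13:25.
Windows ≥ 40 min: 12:40–13:25.
Earliest such window starts at 12:40.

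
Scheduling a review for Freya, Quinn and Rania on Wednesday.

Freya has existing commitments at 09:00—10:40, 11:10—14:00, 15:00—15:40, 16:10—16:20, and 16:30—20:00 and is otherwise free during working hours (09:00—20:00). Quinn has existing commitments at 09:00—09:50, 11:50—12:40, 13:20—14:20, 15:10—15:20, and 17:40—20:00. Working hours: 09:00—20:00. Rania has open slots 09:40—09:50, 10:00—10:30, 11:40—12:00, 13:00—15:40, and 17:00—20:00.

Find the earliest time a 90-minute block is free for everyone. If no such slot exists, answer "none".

none

Freya free within 09:00–20:00: 10:40–11:10, 14:00–15:00, 15:40–16:10, 16:20–16:30.
Quinn free within 09:00–20:00: 09:50–11:50, 12:40–13:20, 14:20–15:10, 15:20–17:40.
Freya ∩ Quinn: 10:40–11:10, 14:20–15:00, 15:40–16:10, 16:20–16:30.
Freya ∩ Quinn ∩ Rania: 14:20–15:00.
Windows ≥ 90 min: (none).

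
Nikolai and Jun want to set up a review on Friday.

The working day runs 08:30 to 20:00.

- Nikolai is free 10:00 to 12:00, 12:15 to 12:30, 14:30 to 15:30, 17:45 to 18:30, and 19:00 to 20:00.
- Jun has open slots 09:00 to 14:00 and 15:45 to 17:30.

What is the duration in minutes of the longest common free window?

Nikolai ∩ Jun: 10:00–12:00, 12:15–12:30.
Common window lengths: 120, 15 min; longest is 120.

120 minutes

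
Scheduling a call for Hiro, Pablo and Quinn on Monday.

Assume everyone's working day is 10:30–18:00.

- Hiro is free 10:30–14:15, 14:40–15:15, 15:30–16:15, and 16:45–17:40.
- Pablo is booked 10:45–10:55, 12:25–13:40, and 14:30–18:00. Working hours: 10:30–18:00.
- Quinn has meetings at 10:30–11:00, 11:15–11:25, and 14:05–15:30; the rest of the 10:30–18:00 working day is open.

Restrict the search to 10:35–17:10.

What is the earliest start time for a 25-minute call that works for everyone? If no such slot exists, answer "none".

11:25

Pablo free within 10:30–18:00: 10:30–10:45, 10:55–12:25, 13:40–14:30.
Quinn free within 10:30–18:00: 11:00–11:15, 11:25–14:05, 15:30–18:00.
Hiro ∩ Pablo: 10:30–10:45, 10:55–12:25, 13:40–14:15.
Hiro ∩ Pablo ∩ Quinn: 11:00–11:15, 11:25–12:25, 13:40–14:05.
Restricted to 10:35–17:10: 11:00–11:15, 11:25–12:25, 13:40–14:05.
Windows ≥ 25 min: 11:25–12:25, 13:40–14:05.
Earliest such window starts at 11:25.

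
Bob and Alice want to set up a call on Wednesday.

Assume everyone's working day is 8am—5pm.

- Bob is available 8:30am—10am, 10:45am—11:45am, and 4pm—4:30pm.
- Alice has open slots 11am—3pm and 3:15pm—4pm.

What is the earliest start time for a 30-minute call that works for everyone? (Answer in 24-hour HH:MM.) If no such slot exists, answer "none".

Bob ∩ Alice: 11:00–11:45.
Windows ≥ 30 min: 11:00–11:45.
Earliest such window starts at 11:00.

11:00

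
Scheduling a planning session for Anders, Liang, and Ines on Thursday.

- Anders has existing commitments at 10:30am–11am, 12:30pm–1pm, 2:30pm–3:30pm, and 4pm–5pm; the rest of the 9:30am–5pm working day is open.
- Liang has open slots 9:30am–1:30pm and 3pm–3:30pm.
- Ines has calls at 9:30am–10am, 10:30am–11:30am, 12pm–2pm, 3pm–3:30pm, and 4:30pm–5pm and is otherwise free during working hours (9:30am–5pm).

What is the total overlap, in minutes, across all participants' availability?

60 minutes

Anders free within 09:30–17:00: 09:30–10:30, 11:00–12:30, 13:00–14:30, 15:30–16:00.
Ines free within 09:30–17:00: 10:00–10:30, 11:30–12:00, 14:00–15:00, 15:30–16:30.
Anders ∩ Liang: 09:30–10:30, 11:00–12:30, 13:00–13:30.
Anders ∩ Liang ∩ Ines: 10:00–10:30, 11:30–12:00.
Total common minutes: 30 + 30 = 60.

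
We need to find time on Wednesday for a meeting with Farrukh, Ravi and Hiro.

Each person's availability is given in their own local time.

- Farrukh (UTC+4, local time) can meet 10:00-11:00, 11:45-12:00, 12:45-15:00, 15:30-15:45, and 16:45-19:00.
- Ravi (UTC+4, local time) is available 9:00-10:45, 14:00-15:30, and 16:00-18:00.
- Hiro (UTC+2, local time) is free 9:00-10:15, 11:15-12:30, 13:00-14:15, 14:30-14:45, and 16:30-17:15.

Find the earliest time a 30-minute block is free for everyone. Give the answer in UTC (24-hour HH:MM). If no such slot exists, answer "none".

10:00

Farrukh → UTC: 06:00–07:00, 07:45–08:00, 08:45–11:00, 11:30–11:45, 12:45–15:00.
Ravi → UTC: 05:00–06:45, 10:00–11:30, 12:00–14:00.
Hiro → UTC: 07:00–08:15, 09:15–10:30, 11:00–12:15, 12:30–12:45, 14:30–15:15.
Farrukh ∩ Ravi: 06:00–06:45, 10:00–11:00, 12:45–14:00.
Farrukh ∩ Ravi ∩ Hiro: 10:00–10:30.
Windows ≥ 30 min: 10:00–10:30.
Earliest such window starts at 10:00.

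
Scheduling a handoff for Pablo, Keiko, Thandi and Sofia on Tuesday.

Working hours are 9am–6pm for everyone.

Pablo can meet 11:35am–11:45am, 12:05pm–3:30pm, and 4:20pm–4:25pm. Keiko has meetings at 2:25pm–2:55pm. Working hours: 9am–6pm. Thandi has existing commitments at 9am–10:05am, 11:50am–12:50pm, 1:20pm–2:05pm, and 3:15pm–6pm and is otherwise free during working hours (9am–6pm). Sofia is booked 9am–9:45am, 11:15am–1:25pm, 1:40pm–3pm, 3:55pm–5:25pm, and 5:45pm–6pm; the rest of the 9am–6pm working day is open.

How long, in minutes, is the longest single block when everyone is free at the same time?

15 minutes

Keiko free within 09:00–18:00: 09:00–14:25, 14:55–18:00.
Thandi free within 09:00–18:00: 10:05–11:50, 12:50–13:20, 14:05–15:15.
Sofia free within 09:00–18:00: 09:45–11:15, 13:25–13:40, 15:00–15:55, 17:25–17:45.
Pablo ∩ Keiko: 11:35–11:45, 12:05–14:25, 14:55–15:30, 16:20–16:25.
Pablo ∩ Keiko ∩ Thandi: 11:35–11:45, 12:50–13:20, 14:05–14:25, 14:55–15:15.
Pablo ∩ Keiko ∩ Thandi ∩ Sofia: 15:00–15:15.
Single common window of 15 minutes.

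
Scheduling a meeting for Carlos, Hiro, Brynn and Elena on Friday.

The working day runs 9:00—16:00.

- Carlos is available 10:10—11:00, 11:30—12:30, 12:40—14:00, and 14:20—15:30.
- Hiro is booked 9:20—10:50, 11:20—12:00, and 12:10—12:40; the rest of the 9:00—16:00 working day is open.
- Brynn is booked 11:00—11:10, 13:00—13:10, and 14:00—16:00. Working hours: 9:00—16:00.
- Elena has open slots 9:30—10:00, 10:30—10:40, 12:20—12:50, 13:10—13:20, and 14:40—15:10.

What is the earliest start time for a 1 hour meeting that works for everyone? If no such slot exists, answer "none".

Hiro free within 09:00–16:00: 09:00–09:20, 10:50–11:20, 12:00–12:10, 12:40–16:00.
Brynn free within 09:00–16:00: 09:00–11:00, 11:10–13:00, 13:10–14:00.
Carlos ∩ Hiro: 10:50–11:00, 12:00–12:10, 12:40–14:00, 14:20–15:30.
Carlos ∩ Hiro ∩ Brynn: 10:50–11:00, 12:00–12:10, 12:40–13:00, 13:10–14:00.
Carlos ∩ Hiro ∩ Brynn ∩ Elena: 12:40–12:50, 13:10–13:20.
Windows ≥ 60 min: (none).

none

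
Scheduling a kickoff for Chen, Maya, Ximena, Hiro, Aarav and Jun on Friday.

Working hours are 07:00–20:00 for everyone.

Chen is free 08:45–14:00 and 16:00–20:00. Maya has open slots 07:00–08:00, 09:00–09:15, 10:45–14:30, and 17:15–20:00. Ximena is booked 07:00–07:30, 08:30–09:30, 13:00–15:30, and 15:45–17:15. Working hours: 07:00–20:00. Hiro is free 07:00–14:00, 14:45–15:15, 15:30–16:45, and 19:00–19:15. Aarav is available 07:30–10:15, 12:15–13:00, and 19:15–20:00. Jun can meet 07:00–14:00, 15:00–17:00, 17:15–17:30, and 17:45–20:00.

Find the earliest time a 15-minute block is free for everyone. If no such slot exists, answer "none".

Ximena free within 07:00–20:00: 07:30–08:30, 09:30–13:00, 15:30–15:45, 17:15–20:00.
Chen ∩ Maya: 09:00–09:15, 10:45–14:00, 17:15–20:00.
Chen ∩ Maya ∩ Ximena: 10:45–13:00, 17:15–20:00.
Chen ∩ Maya ∩ Ximena ∩ Hiro: 10:45–13:00, 19:00–19:15.
Chen ∩ Maya ∩ Ximena ∩ Hiro ∩ Aarav: 12:15–13:00.
Chen ∩ Maya ∩ Ximena ∩ Hiro ∩ Aarav ∩ Jun: 12:15–13:00.
Windows ≥ 15 min: 12:15–13:00.
Earliest such window starts at 12:15.

12:15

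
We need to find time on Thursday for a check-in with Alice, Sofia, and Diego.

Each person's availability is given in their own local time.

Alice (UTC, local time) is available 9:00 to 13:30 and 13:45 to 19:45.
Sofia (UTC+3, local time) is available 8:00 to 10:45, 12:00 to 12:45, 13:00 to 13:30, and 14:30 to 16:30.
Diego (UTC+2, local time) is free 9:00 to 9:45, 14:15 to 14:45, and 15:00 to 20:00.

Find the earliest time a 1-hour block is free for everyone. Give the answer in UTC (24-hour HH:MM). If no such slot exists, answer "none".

Alice → UTC: 09:00–13:30, 13:45–19:45.
Sofia → UTC: 05:00–07:45, 09:00–09:45, 10:00–10:30, 11:30–13:30.
Diego → UTC: 07:00–07:45, 12:15–12:45, 13:00–18:00.
Alice ∩ Sofia: 09:00–09:45, 10:00–10:30, 11:30–13:30.
Alice ∩ Sofia ∩ Diego: 12:15–12:45, 13:00–13:30.
Windows ≥ 60 min: (none).

none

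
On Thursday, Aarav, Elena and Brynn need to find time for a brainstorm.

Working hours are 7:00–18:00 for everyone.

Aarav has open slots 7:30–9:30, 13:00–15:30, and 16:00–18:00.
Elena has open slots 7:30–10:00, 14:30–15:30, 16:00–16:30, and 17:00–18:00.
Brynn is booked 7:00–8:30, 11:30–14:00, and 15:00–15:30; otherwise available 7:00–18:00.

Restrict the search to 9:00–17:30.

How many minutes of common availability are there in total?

120 minutes

Brynn free within 07:00–18:00: 08:30–11:30, 14:00–15:00, 15:30–18:00.
Aarav ∩ Elena: 07:30–09:30, 14:30–15:30, 16:00–16:30, 17:00–18:00.
Aarav ∩ Elena ∩ Brynn: 08:30–09:30, 14:30–15:00, 16:00–16:30, 17:00–18:00.
Restricted to 09:00–17:30: 09:00–09:30, 14:30–15:00, 16:00–16:30, 17:00–17:30.
Total common minutes: 30 + 30 + 30 + 30 = 120.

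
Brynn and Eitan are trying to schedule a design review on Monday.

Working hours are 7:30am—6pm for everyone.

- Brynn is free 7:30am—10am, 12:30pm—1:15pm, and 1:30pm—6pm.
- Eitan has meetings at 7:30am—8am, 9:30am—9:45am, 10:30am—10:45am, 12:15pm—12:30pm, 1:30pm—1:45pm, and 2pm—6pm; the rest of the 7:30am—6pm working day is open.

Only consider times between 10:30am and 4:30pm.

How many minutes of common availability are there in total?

Eitan free within 07:30–18:00: 08:00–09:30, 09:45–10:30, 10:45–12:15, 12:30–13:30, 13:45–14:00.
Brynn ∩ Eitan: 08:00–09:30, 09:45–10:00, 12:30–13:15, 13:45–14:00.
Restricted to 10:30–16:30: 12:30–13:15, 13:45–14:00.
Total common minutes: 45 + 15 = 60.

60 minutes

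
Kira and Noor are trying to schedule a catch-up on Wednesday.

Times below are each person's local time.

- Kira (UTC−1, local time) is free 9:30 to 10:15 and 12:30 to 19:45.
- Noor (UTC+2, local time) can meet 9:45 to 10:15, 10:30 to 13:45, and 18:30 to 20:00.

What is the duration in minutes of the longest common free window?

90 minutes

Kira → UTC: 10:30–11:15, 13:30–20:45.
Noor → UTC: 07:45–08:15, 08:30–11:45, 16:30–18:00.
Kira ∩ Noor: 10:30–11:15, 16:30–18:00.
Common window lengths: 45, 90 min; longest is 90.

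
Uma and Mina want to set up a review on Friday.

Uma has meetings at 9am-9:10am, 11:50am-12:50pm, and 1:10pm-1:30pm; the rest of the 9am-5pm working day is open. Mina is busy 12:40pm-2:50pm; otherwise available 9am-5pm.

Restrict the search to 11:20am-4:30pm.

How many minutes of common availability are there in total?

130 minutes

Uma free within 09:00–17:00: 09:10–11:50, 12:50–13:10, 13:30–17:00.
Mina free within 09:00–17:00: 09:00–12:40, 14:50–17:00.
Uma ∩ Mina: 09:10–11:50, 14:50–17:00.
Restricted to 11:20–16:30: 11:20–11:50, 14:50–16:30.
Total common minutes: 30 + 100 = 130.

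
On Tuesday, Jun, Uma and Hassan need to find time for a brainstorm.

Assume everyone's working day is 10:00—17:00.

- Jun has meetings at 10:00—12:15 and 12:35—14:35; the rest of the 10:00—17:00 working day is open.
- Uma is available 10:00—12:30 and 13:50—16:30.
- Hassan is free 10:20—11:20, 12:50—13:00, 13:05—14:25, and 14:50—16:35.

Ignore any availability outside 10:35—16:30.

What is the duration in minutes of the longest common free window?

Jun free within 10:00–17:00: 12:15–12:35, 14:35–17:00.
Jun ∩ Uma: 12:15–12:30, 14:35–16:30.
Jun ∩ Uma ∩ Hassan: 14:50–16:30.
Restricted to 10:35–16:30: 14:50–16:30.
Single common window of 100 minutes.

100 minutes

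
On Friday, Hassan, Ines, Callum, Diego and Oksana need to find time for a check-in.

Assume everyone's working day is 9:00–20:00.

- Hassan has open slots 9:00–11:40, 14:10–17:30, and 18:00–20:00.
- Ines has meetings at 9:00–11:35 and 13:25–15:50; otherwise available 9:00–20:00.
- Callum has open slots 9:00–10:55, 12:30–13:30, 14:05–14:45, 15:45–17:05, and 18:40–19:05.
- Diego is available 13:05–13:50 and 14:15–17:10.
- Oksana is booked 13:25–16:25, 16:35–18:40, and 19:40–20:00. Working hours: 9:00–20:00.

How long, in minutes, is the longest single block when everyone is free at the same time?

10 minutes

Ines free within 09:00–20:00: 11:35–13:25, 15:50–20:00.
Oksana free within 09:00–20:00: 09:00–13:25, 16:25–16:35, 18:40–19:40.
Hassan ∩ Ines: 11:35–11:40, 15:50–17:30, 18:00–20:00.
Hassan ∩ Ines ∩ Callum: 15:50–17:05, 18:40–19:05.
Hassan ∩ Ines ∩ Callum ∩ Diego: 15:50–17:05.
Hassan ∩ Ines ∩ Callum ∩ Diego ∩ Oksana: 16:25–16:35.
Single common window of 10 minutes.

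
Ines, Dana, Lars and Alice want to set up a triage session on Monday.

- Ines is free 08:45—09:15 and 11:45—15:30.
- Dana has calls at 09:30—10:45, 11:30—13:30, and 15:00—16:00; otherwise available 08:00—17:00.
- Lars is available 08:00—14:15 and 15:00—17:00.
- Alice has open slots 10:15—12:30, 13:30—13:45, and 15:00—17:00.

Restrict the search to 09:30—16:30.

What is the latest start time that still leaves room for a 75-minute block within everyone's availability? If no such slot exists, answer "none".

none

Dana free within 08:00–17:00: 08:00–09:30, 10:45–11:30, 13:30–15:00, 16:00–17:00.
Ines ∩ Dana: 08:45–09:15, 13:30–15:00.
Ines ∩ Dana ∩ Lars: 08:45–09:15, 13:30–14:15.
Ines ∩ Dana ∩ Lars ∩ Alice: 13:30–13:45.
Restricted to 09:30–16:30: 13:30–13:45.
Windows ≥ 75 min: (none).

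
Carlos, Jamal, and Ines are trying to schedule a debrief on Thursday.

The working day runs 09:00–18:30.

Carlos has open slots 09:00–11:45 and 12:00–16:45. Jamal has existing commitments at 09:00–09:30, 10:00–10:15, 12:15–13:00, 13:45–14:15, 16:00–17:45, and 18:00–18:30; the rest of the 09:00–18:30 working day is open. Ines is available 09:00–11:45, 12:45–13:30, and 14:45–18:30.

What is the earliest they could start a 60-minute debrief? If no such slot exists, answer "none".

Jamal free within 09:00–18:30: 09:30–10:00, 10:15–12:15, 13:00–13:45, 14:15–16:00, 17:45–18:00.
Carlos ∩ Jamal: 09:30–10:00, 10:15–11:45, 12:00–12:15, 13:00–13:45, 14:15–16:00.
Carlos ∩ Jamal ∩ Ines: 09:30–10:00, 10:15–11:45, 13:00–13:30, 14:45–16:00.
Windows ≥ 60 min: 10:15–11:45, 14:45–16:00.
Earliest such window starts at 10:15.

10:15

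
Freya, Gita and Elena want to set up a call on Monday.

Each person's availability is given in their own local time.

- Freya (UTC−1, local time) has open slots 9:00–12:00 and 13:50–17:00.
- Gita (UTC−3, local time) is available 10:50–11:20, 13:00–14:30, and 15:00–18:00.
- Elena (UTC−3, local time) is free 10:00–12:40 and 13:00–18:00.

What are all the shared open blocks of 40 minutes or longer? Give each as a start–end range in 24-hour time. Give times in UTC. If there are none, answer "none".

Freya → UTC: 10:00–13:00, 14:50–18:00.
Gita → UTC: 13:50–14:20, 16:00–17:30, 18:00–21:00.
Elena → UTC: 13:00–15:40, 16:00–21:00.
Freya ∩ Gita: 16:00–17:30.
Freya ∩ Gita ∩ Elena: 16:00–17:30.
Windows ≥ 40 min: 16:00–17:30.

16:00–17:30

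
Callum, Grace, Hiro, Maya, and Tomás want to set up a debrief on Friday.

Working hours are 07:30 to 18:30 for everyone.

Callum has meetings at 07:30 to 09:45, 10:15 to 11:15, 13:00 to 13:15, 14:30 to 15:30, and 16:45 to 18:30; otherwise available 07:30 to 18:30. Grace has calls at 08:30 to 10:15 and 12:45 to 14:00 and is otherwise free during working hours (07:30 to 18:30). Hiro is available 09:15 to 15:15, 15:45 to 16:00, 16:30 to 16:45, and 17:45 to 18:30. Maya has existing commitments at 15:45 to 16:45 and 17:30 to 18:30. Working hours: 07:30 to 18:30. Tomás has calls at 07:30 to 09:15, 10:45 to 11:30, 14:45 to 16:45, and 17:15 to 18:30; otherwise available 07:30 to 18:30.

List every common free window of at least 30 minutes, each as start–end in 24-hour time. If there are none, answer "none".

11:30–12:45, 14:00–14:30

Callum free within 07:30–18:30: 09:45–10:15, 11:15–13:00, 13:15–14:30, 15:30–16:45.
Grace free within 07:30–18:30: 07:30–08:30, 10:15–12:45, 14:00–18:30.
Maya free within 07:30–18:30: 07:30–15:45, 16:45–17:30.
Tomás free within 07:30–18:30: 09:15–10:45, 11:30–14:45, 16:45–17:15.
Callum ∩ Grace: 11:15–12:45, 14:00–14:30, 15:30–16:45.
Callum ∩ Grace ∩ Hiro: 11:15–12:45, 14:00–14:30, 15:45–16:00, 16:30–16:45.
Callum ∩ Grace ∩ Hiro ∩ Maya: 11:15–12:45, 14:00–14:30.
Callum ∩ Grace ∩ Hiro ∩ Maya ∩ Tomás: 11:30–12:45, 14:00–14:30.
Windows ≥ 30 min: 11:30–12:45, 14:00–14:30.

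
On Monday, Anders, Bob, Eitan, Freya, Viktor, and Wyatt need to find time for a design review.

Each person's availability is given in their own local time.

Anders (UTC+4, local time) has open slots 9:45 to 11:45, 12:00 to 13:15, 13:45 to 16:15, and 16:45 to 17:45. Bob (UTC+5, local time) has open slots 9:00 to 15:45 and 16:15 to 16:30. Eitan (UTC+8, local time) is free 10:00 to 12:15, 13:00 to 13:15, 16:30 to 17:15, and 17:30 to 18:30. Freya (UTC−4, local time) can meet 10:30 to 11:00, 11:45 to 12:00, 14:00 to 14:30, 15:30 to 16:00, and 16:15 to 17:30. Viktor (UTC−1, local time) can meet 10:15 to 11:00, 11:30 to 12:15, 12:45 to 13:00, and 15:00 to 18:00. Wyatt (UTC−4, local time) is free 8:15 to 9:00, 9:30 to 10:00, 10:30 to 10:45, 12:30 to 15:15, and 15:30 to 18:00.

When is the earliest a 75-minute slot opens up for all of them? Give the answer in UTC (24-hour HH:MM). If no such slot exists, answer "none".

Anders → UTC: 05:45–07:45, 08:00–09:15, 09:45–12:15, 12:45–13:45.
Bob → UTC: 04:00–10:45, 11:15–11:30.
Eitan → UTC: 02:00–04:15, 05:00–05:15, 08:30–09:15, 09:30–10:30.
Freya → UTC: 14:30–15:00, 15:45–16:00, 18:00–18:30, 19:30–20:00, 20:15–21:30.
Viktor → UTC: 11:15–12:00, 12:30–13:15, 13:45–14:00, 16:00–19:00.
Wyatt → UTC: 12:15–13:00, 13:30–14:00, 14:30–14:45, 16:30–19:15, 19:30–22:00.
Anders ∩ Bob: 05:45–07:45, 08:00–09:15, 09:45–10:45, 11:15–11:30.
Anders ∩ Bob ∩ Eitan: 08:30–09:15, 09:45–10:30.
Anders ∩ Bob ∩ Eitan ∩ Freya: (none).
Anders ∩ Bob ∩ Eitan ∩ Freya ∩ Viktor: (none).
Anders ∩ Bob ∩ Eitan ∩ Freya ∩ Viktor ∩ Wyatt: (none).
Windows ≥ 75 min: (none).

none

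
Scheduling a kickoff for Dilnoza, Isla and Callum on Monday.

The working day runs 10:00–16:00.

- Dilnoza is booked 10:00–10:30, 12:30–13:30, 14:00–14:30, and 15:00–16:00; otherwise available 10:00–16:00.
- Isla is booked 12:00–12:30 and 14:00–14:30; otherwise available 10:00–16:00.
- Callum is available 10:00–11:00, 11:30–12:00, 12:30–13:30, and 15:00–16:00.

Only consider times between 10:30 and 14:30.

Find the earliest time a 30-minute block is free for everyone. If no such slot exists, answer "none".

Dilnoza free within 10:00–16:00: 10:30–12:30, 13:30–14:00, 14:30–15:00.
Isla free within 10:00–16:00: 10:00–12:00, 12:30–14:00, 14:30–16:00.
Dilnoza ∩ Isla: 10:30–12:00, 13:30–14:00, 14:30–15:00.
Dilnoza ∩ Isla ∩ Callum: 10:30–11:00, 11:30–12:00.
Restricted to 10:30–14:30: 10:30–11:00, 11:30–12:00.
Windows ≥ 30 min: 10:30–11:00, 11:30–12:00.
Earliest such window starts at 10:30.

10:30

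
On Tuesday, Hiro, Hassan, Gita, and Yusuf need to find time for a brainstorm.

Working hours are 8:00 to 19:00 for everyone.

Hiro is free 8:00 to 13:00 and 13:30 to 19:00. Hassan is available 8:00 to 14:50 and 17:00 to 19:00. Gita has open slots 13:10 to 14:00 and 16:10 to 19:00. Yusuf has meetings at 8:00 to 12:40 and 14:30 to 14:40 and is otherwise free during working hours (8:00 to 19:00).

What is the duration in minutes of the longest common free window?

120 minutes

Yusuf free within 08:00–19:00: 12:40–14:30, 14:40–19:00.
Hiro ∩ Hassan: 08:00–13:00, 13:30–14:50, 17:00–19:00.
Hiro ∩ Hassan ∩ Gita: 13:30–14:00, 17:00–19:00.
Hiro ∩ Hassan ∩ Gita ∩ Yusuf: 13:30–14:00, 17:00–19:00.
Common window lengths: 30, 120 min; longest is 120.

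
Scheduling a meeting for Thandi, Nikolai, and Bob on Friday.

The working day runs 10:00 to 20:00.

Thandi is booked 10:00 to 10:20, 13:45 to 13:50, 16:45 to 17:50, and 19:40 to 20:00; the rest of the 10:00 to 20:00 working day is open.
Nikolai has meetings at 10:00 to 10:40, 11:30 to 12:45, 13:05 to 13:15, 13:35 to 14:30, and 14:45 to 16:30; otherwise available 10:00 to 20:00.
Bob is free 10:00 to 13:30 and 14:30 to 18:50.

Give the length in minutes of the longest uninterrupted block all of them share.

60 minutes

Thandi free within 10:00–20:00: 10:20–13:45, 13:50–16:45, 17:50–19:40.
Nikolai free within 10:00–20:00: 10:40–11:30, 12:45–13:05, 13:15–13:35, 14:30–14:45, 16:30–20:00.
Thandi ∩ Nikolai: 10:40–11:30, 12:45–13:05, 13:15–13:35, 14:30–14:45, 16:30–16:45, 17:50–19:40.
Thandi ∩ Nikolai ∩ Bob: 10:40–11:30, 12:45–13:05, 13:15–13:30, 14:30–14:45, 16:30–16:45, 17:50–18:50.
Common window lengths: 50, 20, 15, 15, 15, 60 min; longest is 60.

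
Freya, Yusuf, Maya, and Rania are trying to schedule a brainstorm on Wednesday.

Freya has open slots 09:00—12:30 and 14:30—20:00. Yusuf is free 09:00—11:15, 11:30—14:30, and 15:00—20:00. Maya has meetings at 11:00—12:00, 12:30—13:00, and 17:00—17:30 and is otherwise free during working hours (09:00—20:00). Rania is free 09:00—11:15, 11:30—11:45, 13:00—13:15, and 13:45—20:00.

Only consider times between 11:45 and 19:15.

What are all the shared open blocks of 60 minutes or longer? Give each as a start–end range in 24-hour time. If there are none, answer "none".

15:00–17:00, 17:30–19:15

Maya free within 09:00–20:00: 09:00–11:00, 12:00–12:30, 13:00–17:00, 17:30–20:00.
Freya ∩ Yusuf: 09:00–11:15, 11:30–12:30, 15:00–20:00.
Freya ∩ Yusuf ∩ Maya: 09:00–11:00, 12:00–12:30, 15:00–17:00, 17:30–20:00.
Freya ∩ Yusuf ∩ Maya ∩ Rania: 09:00–11:00, 15:00–17:00, 17:30–20:00.
Restricted to 11:45–19:15: 15:00–17:00, 17:30–19:15.
Windows ≥ 60 min: 15:00–17:00, 17:30–19:15.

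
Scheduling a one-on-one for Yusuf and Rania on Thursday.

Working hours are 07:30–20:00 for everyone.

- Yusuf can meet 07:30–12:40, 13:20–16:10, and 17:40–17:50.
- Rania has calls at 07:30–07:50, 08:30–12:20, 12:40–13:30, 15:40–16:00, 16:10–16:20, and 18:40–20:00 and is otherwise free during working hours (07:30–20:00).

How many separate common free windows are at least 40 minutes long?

2

Rania free within 07:30–20:00: 07:50–08:30, 12:20–12:40, 13:30–15:40, 16:00–16:10, 16:20–18:40.
Yusuf ∩ Rania: 07:50–08:30, 12:20–12:40, 13:30–15:40, 16:00–16:10, 17:40–17:50.
Windows ≥ 40 min: 07:50–08:30, 13:30–15:40.
That's 2 windows.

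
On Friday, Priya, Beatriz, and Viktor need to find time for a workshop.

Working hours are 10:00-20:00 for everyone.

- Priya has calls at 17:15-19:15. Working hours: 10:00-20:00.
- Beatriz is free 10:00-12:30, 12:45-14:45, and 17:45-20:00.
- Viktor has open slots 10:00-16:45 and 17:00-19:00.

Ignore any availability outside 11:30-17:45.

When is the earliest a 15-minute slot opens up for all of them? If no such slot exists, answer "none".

11:30

Priya free within 10:00–20:00: 10:00–17:15, 19:15–20:00.
Priya ∩ Beatriz: 10:00–12:30, 12:45–14:45, 19:15–20:00.
Priya ∩ Beatriz ∩ Viktor: 10:00–12:30, 12:45–14:45.
Restricted to 11:30–17:45: 11:30–12:30, 12:45–14:45.
Windows ≥ 15 min: 11:30–12:30, 12:45–14:45.
Earliest such window starts at 11:30.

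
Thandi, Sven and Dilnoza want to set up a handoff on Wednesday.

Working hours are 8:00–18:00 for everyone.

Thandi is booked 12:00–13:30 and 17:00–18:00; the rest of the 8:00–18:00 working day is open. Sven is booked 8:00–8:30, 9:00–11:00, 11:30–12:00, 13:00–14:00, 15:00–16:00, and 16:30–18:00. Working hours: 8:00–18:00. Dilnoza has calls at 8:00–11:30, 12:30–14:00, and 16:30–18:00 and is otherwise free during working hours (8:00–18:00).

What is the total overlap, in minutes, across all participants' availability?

90 minutes

Thandi free within 08:00–18:00: 08:00–12:00, 13:30–17:00.
Sven free within 08:00–18:00: 08:30–09:00, 11:00–11:30, 12:00–13:00, 14:00–15:00, 16:00–16:30.
Dilnoza free within 08:00–18:00: 11:30–12:30, 14:00–16:30.
Thandi ∩ Sven: 08:30–09:00, 11:00–11:30, 14:00–15:00, 16:00–16:30.
Thandi ∩ Sven ∩ Dilnoza: 14:00–15:00, 16:00–16:30.
Total common minutes: 60 + 30 = 90.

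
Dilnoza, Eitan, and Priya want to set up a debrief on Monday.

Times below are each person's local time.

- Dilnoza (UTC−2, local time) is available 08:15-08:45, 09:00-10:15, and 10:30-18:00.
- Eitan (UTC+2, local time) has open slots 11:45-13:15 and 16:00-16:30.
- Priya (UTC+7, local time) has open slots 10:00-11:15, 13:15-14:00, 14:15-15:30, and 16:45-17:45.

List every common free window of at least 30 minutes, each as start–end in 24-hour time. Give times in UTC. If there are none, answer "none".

Dilnoza → UTC: 10:15–10:45, 11:00–12:15, 12:30–20:00.
Eitan → UTC: 09:45–11:15, 14:00–14:30.
Priya → UTC: 03:00–04:15, 06:15–07:00, 07:15–08:30, 09:45–10:45.
Dilnoza ∩ Eitan: 10:15–10:45, 11:00–11:15, 14:00–14:30.
Dilnoza ∩ Eitan ∩ Priya: 10:15–10:45.
Windows ≥ 30 min: 10:15–10:45.

10:15–10:45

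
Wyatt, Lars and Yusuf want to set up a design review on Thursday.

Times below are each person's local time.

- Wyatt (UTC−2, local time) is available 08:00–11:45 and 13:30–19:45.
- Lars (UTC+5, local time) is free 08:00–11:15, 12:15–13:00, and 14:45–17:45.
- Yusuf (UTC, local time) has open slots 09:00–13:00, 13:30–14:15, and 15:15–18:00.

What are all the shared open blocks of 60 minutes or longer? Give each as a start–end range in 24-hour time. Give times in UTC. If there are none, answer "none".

10:00–12:45

Wyatt → UTC: 10:00–13:45, 15:30–21:45.
Lars → UTC: 03:00–06:15, 07:15–08:00, 09:45–12:45.
Yusuf → UTC: 09:00–13:00, 13:30–14:15, 15:15–18:00.
Wyatt ∩ Lars: 10:00–12:45.
Wyatt ∩ Lars ∩ Yusuf: 10:00–12:45.
Windows ≥ 60 min: 10:00–12:45.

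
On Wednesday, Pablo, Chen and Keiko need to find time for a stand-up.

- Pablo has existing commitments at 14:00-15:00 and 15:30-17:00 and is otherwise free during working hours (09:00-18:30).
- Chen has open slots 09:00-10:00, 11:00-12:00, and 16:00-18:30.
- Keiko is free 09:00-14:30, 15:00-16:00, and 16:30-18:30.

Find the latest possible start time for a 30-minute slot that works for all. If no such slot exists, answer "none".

Pablo free within 09:00–18:30: 09:00–14:00, 15:00–15:30, 17:00–18:30.
Pablo ∩ Chen: 09:00–10:00, 11:00–12:00, 17:00–18:30.
Pablo ∩ Chen ∩ Keiko: 09:00–10:00, 11:00–12:00, 17:00–18:30.
Windows ≥ 30 min: 09:00–10:00, 11:00–12:00, 17:00–18:30.
Latest start in the last window 17:00–18:30 is 18:30 − 30 min = 18:00.

18:00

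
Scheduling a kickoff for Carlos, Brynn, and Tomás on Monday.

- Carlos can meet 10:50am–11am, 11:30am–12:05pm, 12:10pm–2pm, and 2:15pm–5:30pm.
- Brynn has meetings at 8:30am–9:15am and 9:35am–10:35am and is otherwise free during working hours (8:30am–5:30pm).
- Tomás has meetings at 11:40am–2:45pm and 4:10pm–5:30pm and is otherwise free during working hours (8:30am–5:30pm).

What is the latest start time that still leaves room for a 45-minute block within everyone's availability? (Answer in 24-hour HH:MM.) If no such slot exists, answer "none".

15:25

Brynn free within 08:30–17:30: 09:15–09:35, 10:35–17:30.
Tomás free within 08:30–17:30: 08:30–11:40, 14:45–16:10.
Carlos ∩ Brynn: 10:50–11:00, 11:30–12:05, 12:10–14:00, 14:15–17:30.
Carlos ∩ Brynn ∩ Tomás: 10:50–11:00, 11:30–11:40, 14:45–16:10.
Windows ≥ 45 min: 14:45–16:10.
Latest start in the last window 14:45–16:10 is 16:10 − 45 min = 15:25.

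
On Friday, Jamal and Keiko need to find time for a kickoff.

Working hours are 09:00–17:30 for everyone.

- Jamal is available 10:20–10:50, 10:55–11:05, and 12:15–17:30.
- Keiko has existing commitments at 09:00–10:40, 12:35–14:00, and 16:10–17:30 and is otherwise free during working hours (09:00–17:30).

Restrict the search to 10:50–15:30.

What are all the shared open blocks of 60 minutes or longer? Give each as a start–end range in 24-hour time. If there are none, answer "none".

14:00–15:30

Keiko free within 09:00–17:30: 10:40–12:35, 14:00–16:10.
Jamal ∩ Keiko: 10:40–10:50, 10:55–11:05, 12:15–12:35, 14:00–16:10.
Restricted to 10:50–15:30: 10:55–11:05, 12:15–12:35, 14:00–15:30.
Windows ≥ 60 min: 14:00–15:30.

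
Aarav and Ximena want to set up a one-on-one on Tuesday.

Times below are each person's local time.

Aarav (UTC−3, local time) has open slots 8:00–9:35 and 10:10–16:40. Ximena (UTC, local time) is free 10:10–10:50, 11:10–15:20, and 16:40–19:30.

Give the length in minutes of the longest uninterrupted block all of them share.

Aarav → UTC: 11:00–12:35, 13:10–19:40.
Ximena → UTC: 10:10–10:50, 11:10–15:20, 16:40–19:30.
Aarav ∩ Ximena: 11:10–12:35, 13:10–15:20, 16:40–19:30.
Common window lengths: 85, 130, 170 min; longest is 170.

170 minutes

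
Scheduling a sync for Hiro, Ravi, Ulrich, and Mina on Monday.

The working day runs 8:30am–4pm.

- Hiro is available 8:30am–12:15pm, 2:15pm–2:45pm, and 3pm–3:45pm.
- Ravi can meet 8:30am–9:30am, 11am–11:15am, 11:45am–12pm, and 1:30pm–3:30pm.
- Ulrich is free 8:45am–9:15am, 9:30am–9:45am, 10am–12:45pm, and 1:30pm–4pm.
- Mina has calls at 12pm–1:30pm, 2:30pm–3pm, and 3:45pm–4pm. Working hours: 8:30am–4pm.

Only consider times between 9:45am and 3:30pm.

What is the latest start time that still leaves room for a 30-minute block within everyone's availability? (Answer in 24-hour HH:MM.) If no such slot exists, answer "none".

15:00

Mina free within 08:30–16:00: 08:30–12:00, 13:30–14:30, 15:00–15:45.
Hiro ∩ Ravi: 08:30–09:30, 11:00–11:15, 11:45–12:00, 14:15–14:45, 15:00–15:30.
Hiro ∩ Ravi ∩ Ulrich: 08:45–09:15, 11:00–11:15, 11:45–12:00, 14:15–14:45, 15:00–15:30.
Hiro ∩ Ravi ∩ Ulrich ∩ Mina: 08:45–09:15, 11:00–11:15, 11:45–12:00, 14:15–14:30, 15:00–15:30.
Restricted to 09:45–15:30: 11:00–11:15, 11:45–12:00, 14:15–14:30, 15:00–15:30.
Windows ≥ 30 min: 15:00–15:30.
Latest start in the last window 15:00–15:30 is 15:30 − 30 min = 15:00.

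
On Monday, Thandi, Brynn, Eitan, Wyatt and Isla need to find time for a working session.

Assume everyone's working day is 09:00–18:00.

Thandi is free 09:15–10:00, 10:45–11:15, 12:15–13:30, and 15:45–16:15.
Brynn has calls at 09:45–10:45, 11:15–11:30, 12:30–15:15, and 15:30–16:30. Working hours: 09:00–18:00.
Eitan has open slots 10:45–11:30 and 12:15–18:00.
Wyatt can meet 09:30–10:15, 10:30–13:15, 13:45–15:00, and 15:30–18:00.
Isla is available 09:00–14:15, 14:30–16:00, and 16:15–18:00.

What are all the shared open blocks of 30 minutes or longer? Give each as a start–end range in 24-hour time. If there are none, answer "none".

Brynn free within 09:00–18:00: 09:00–09:45, 10:45–11:15, 11:30–12:30, 15:15–15:30, 16:30–18:00.
Thandi ∩ Brynn: 09:15–09:45, 10:45–11:15, 12:15–12:30.
Thandi ∩ Brynn ∩ Eitan: 10:45–11:15, 12:15–12:30.
Thandi ∩ Brynn ∩ Eitan ∩ Wyatt: 10:45–11:15, 12:15–12:30.
Thandi ∩ Brynn ∩ Eitan ∩ Wyatt ∩ Isla: 10:45–11:15, 12:15–12:30.
Windows ≥ 30 min: 10:45–11:15.

10:45–11:15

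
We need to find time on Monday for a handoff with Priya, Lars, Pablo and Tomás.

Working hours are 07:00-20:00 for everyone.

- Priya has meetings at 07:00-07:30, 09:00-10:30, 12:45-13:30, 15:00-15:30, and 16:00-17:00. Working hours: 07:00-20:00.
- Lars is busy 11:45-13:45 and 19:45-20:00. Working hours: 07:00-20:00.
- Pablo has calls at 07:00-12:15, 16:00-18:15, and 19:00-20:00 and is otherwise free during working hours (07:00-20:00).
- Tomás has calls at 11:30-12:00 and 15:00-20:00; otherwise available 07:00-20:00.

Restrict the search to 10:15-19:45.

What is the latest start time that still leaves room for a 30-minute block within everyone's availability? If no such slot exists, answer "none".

Priya free within 07:00–20:00: 07:30–09:00, 10:30–12:45, 13:30–15:00, 15:30–16:00, 17:00–20:00.
Lars free within 07:00–20:00: 07:00–11:45, 13:45–19:45.
Pablo free within 07:00–20:00: 12:15–16:00, 18:15–19:00.
Tomás free within 07:00–20:00: 07:00–11:30, 12:00–15:00.
Priya ∩ Lars: 07:30–09:00, 10:30–11:45, 13:45–15:00, 15:30–16:00, 17:00–19:45.
Priya ∩ Lars ∩ Pablo: 13:45–15:00, 15:30–16:00, 18:15–19:00.
Priya ∩ Lars ∩ Pablo ∩ Tomás: 13:45–15:00.
Restricted to 10:15–19:45: 13:45–15:00.
Windows ≥ 30 min: 13:45–15:00.
Latest start in the last window 13:45–15:00 is 15:00 − 30 min = 14:30.

14:30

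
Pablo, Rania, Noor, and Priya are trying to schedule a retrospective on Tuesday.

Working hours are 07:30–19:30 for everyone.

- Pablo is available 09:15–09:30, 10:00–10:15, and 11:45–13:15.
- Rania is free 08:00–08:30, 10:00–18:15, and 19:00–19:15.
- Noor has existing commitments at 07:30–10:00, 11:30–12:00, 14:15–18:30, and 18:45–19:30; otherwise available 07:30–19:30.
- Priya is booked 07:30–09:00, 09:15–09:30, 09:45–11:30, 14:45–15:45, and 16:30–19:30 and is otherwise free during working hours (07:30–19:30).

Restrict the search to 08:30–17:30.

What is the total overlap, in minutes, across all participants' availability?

75 minutes

Noor free within 07:30–19:30: 10:00–11:30, 12:00–14:15, 18:30–18:45.
Priya free within 07:30–19:30: 09:00–09:15, 09:30–09:45, 11:30–14:45, 15:45–16:30.
Pablo ∩ Rania: 10:00–10:15, 11:45–13:15.
Pablo ∩ Rania ∩ Noor: 10:00–10:15, 12:00–13:15.
Pablo ∩ Rania ∩ Noor ∩ Priya: 12:00–13:15.
Restricted to 08:30–17:30: 12:00–13:15.
Total common minutes: 75.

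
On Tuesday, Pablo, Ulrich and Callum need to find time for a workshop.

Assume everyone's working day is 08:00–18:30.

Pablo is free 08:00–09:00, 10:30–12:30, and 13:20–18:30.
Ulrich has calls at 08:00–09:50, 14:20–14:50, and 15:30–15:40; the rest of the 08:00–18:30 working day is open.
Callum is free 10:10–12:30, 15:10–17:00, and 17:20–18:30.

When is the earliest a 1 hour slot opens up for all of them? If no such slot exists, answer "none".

10:30

Ulrich free within 08:00–18:30: 09:50–14:20, 14:50–15:30, 15:40–18:30.
Pablo ∩ Ulrich: 10:30–12:30, 13:20–14:20, 14:50–15:30, 15:40–18:30.
Pablo ∩ Ulrich ∩ Callum: 10:30–12:30, 15:10–15:30, 15:40–17:00, 17:20–18:30.
Windows ≥ 60 min: 10:30–12:30, 15:40–17:00, 17:20–18:30.
Earliest such window starts at 10:30.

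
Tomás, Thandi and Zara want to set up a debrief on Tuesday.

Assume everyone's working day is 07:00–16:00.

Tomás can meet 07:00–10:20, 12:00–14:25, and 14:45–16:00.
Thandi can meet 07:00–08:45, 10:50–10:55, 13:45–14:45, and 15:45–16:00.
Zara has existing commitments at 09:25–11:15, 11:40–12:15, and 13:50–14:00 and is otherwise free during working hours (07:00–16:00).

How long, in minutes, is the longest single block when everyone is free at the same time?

105 minutes

Zara free within 07:00–16:00: 07:00–09:25, 11:15–11:40, 12:15–13:50, 14:00–16:00.
Tomás ∩ Thandi: 07:00–08:45, 13:45–14:25, 15:45–16:00.
Tomás ∩ Thandi ∩ Zara: 07:00–08:45, 13:45–13:50, 14:00–14:25, 15:45–16:00.
Common window lengths: 105, 5, 25, 15 min; longest is 105.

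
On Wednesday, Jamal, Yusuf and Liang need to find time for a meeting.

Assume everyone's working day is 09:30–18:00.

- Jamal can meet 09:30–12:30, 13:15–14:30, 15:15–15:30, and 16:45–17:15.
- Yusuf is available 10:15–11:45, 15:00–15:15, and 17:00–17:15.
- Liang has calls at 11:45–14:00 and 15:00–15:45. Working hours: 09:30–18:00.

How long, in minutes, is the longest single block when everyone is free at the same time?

Liang free within 09:30–18:00: 09:30–11:45, 14:00–15:00, 15:45–18:00.
Jamal ∩ Yusuf: 10:15–11:45, 17:00–17:15.
Jamal ∩ Yusuf ∩ Liang: 10:15–11:45, 17:00–17:15.
Common window lengths: 90, 15 min; longest is 90.

90 minutes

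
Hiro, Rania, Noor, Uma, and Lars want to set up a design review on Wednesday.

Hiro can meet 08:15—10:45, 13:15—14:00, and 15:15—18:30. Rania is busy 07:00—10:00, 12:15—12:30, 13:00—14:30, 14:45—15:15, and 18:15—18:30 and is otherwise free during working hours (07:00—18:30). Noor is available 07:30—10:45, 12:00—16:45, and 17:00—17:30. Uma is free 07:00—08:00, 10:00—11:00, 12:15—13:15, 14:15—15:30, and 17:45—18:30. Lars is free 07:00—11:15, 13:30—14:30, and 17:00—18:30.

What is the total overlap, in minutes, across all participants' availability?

45 minutes

Rania free within 07:00–18:30: 10:00–12:15, 12:30–13:00, 14:30–14:45, 15:15–18:15.
Hiro ∩ Rania: 10:00–10:45, 15:15–18:15.
Hiro ∩ Rania ∩ Noor: 10:00–10:45, 15:15–16:45, 17:00–17:30.
Hiro ∩ Rania ∩ Noor ∩ Uma: 10:00–10:45, 15:15–15:30.
Hiro ∩ Rania ∩ Noor ∩ Uma ∩ Lars: 10:00–10:45.
Total common minutes: 45.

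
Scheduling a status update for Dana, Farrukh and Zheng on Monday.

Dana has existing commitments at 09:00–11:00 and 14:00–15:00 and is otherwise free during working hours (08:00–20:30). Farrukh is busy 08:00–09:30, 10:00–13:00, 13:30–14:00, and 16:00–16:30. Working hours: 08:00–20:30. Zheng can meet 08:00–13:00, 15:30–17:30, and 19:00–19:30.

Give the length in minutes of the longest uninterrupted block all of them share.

Dana free within 08:00–20:30: 08:00–09:00, 11:00–14:00, 15:00–20:30.
Farrukh free within 08:00–20:30: 09:30–10:00, 13:00–13:30, 14:00–16:00, 16:30–20:30.
Dana ∩ Farrukh: 13:00–13:30, 15:00–16:00, 16:30–20:30.
Dana ∩ Farrukh ∩ Zheng: 15:30–16:00, 16:30–17:30, 19:00–19:30.
Common window lengths: 30, 60, 30 min; longest is 60.

60 minutes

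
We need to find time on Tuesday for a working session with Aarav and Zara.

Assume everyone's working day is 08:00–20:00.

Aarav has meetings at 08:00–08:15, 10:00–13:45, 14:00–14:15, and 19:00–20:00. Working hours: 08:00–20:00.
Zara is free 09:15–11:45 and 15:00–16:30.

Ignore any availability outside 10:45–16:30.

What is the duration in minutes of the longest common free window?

Aarav free within 08:00–20:00: 08:15–10:00, 13:45–14:00, 14:15–19:00.
Aarav ∩ Zara: 09:15–10:00, 15:00–16:30.
Restricted to 10:45–16:30: 15:00–16:30.
Single common window of 90 minutes.

90 minutes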